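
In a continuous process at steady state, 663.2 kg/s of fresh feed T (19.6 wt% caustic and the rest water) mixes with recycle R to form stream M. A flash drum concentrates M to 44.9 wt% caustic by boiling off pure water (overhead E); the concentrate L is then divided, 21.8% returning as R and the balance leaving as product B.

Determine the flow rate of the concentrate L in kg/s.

Overall caustic balance (none leaves overhead): caustic in fresh feed = caustic in product, i.e. 663.2×0.196 = (1−0.218)·L·0.449.
L = 129.99/(0.449×0.782) = 370.21 kg/s.

370.2 kg/s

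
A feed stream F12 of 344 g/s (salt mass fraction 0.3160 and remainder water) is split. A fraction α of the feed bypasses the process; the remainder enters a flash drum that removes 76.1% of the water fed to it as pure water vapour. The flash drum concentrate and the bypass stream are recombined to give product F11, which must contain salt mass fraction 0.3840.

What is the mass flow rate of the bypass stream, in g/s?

227 g/s

All 344×0.316 = 108.7 g/s of salt reaches F11, so F11 = 108.7/0.384 = 283.08 g/s and vapour = 60.917 g/s.
The evaporator receives (1−α)·344 of feed at 0.684 water and removes 0.761 of that water:
0.761×0.684×(1−α)×344 = 60.917
(1−α) = 60.917/179.06 = 0.3402;  α = 0.6598.
Bypass flow = 0.6598×344 = 226.97 g/s.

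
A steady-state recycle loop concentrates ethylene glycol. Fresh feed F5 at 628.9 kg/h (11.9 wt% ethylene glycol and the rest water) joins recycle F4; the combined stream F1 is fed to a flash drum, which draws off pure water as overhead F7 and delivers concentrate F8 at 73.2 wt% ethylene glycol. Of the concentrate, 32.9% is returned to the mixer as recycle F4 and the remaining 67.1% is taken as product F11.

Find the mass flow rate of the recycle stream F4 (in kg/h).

Overall ethylene glycol balance (none leaves overhead): ethylene glycol in fresh feed = ethylene glycol in product, i.e. 628.9×0.119 = (1−0.329)·F8·0.732.
F8 = 74.839/(0.732×0.671) = 152.37 kg/h.
Recycle F4 = 0.329×152.37 = 50.129 kg/h.

50.13 kg/h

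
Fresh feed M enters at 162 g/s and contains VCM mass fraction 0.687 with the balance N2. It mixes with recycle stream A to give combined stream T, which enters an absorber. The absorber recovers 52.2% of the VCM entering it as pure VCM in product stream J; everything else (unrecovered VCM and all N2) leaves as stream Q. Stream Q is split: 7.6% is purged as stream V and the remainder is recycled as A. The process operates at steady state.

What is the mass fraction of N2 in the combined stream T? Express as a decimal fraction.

N2 enters only via M and leaves only via the purge: 162×0.313 = 0.076×(N2 in Q), and the absorber passes all N2, so N2 in T = N2 in Q = 667.18 g/s.
VCM in T: m_A = 162×0.687 + (1−0.076)·(1−0.522)·m_A, so m_A = 111.29/0.5583 = 199.33 g/s.
T = 199.33 + 667.18 = 866.52 g/s.
N2 fraction in T = 667.18/866.52 = 0.770.

0.770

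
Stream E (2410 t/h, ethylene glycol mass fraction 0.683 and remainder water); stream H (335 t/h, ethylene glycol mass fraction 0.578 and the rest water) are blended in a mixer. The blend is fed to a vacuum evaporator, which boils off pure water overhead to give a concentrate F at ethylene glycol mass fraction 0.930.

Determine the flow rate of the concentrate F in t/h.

ethylene glycol entering = 2410×0.683 + 335×0.578 = 1839.7 t/h.
All ethylene glycol reports to F, so F = 1839.7/0.930 = 1978.1 t/h.

1978 t/h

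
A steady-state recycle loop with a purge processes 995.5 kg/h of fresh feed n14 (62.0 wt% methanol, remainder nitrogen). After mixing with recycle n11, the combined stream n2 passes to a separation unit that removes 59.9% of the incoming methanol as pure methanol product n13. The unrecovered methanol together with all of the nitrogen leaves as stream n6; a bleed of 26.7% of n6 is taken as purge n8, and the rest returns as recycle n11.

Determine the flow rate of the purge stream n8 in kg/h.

nitrogen enters only via n14 and leaves only via the purge: 995.5×0.380 = 0.267×(nitrogen in n6), and the separation unit passes all nitrogen, so nitrogen in n2 = nitrogen in n6 = 1416.8 kg/h.
methanol in n2: m_A = 995.5×0.620 + (1−0.267)·(1−0.599)·m_A, so m_A = 617.21/0.7061 = 874.15 kg/h.
n6 = (1−0.599)×874.15 + 1416.8 = 1767.4 kg/h.
Purge n8 = 0.267×1767.4 = 471.88 kg/h.

471.9 kg/h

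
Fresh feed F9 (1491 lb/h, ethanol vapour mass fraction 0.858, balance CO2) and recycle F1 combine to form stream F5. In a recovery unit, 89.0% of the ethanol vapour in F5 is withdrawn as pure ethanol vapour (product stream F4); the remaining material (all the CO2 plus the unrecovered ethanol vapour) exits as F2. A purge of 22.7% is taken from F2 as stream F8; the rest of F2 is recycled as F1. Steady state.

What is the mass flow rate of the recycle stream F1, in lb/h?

CO2 enters only via F9 and leaves only via the purge: 1491×0.142 = 0.227×(CO2 in F2), and the recovery unit passes all CO2, so CO2 in F5 = CO2 in F2 = 932.7 lb/h.
ethanol vapour in F5: m_A = 1491×0.858 + (1−0.227)·(1−0.890)·m_A, so m_A = 1279.3/0.9150 = 1398.2 lb/h.
F2 = (1−0.890)×1398.2 + 932.7 = 1086.5 lb/h.
Recycle F1 = (1−0.227)×1086.5 = 839.86 lb/h.

839.9 lb/h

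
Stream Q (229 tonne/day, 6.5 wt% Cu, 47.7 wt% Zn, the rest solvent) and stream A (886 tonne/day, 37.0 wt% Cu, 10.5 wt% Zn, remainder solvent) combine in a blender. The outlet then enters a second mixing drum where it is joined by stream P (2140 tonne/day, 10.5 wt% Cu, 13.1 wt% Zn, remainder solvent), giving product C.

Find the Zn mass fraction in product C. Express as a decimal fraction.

0.148

Overall, product flow = 3255 tonne/day.
Zn in = 229×0.477 + 886×0.105 + 2140×0.131 = 482.6 tonne/day.
Zn fraction in C = 0.148.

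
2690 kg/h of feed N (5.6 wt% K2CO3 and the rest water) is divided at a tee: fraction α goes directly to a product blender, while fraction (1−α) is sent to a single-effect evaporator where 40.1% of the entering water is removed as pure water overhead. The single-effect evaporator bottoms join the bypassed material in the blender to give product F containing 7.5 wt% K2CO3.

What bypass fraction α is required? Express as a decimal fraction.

0.331

All 2690×0.056 = 150.64 kg/h of K2CO3 reaches F, so F = 150.64/0.075 = 2008.5 kg/h and vapour = 681.47 kg/h.
The evaporator receives (1−α)·2690 of feed at 0.944 water and removes 0.401 of that water:
0.401×0.944×(1−α)×2690 = 681.47
(1−α) = 681.47/1018.3 = 0.6692;  α = 0.3308.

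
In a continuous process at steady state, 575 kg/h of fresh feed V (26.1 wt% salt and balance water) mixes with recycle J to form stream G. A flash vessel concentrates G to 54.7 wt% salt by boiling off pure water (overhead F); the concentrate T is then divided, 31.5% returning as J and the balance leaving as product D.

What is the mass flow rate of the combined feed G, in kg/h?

701.2 kg/h

Overall salt balance (none leaves overhead): salt in fresh feed = salt in product, i.e. 575×0.261 = (1−0.315)·T·0.547.
T = 150.08/(0.547×0.685) = 400.53 kg/h.
Recycle J = 0.315×400.53 = 126.17 kg/h.
Combined feed G = 575 + 126.17 = 701.17 kg/h.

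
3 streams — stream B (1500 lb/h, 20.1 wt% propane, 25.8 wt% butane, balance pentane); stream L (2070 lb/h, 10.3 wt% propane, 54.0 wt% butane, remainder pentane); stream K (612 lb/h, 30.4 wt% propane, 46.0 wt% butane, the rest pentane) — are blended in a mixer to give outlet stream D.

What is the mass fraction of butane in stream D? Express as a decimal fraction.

Total flow out = 1500 + 2070 + 612 = 4182 lb/h.
butane in = 1500×0.258 + 2070×0.540 + 612×0.460 = 1786.3 lb/h.
butane mass fraction in D = 1786.3/4182 = 0.427.

0.427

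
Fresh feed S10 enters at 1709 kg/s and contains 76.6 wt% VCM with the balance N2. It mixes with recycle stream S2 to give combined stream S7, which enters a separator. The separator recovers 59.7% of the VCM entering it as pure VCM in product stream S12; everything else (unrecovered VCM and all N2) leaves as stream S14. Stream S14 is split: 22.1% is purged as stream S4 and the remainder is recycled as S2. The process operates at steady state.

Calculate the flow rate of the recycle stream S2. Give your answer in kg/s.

2009 kg/s

N2 enters only via S10 and leaves only via the purge: 1709×0.234 = 0.221×(N2 in S14), and the separator passes all N2, so N2 in S7 = N2 in S14 = 1809.5 kg/s.
VCM in S7: m_A = 1709×0.766 + (1−0.221)·(1−0.597)·m_A, so m_A = 1309.1/0.6861 = 1908.1 kg/s.
S14 = (1−0.597)×1908.1 + 1809.5 = 2578.5 kg/s.
Recycle S2 = (1−0.221)×2578.5 = 2008.7 kg/s.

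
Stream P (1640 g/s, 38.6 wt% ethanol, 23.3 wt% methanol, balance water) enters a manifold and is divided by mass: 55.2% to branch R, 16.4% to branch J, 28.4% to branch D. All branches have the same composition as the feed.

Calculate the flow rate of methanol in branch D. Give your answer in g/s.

Branch D total = 0.284×1640 = 465.76 g/s.
methanol in D = 0.233×465.76 = 108.52 g/s.

108.5 g/s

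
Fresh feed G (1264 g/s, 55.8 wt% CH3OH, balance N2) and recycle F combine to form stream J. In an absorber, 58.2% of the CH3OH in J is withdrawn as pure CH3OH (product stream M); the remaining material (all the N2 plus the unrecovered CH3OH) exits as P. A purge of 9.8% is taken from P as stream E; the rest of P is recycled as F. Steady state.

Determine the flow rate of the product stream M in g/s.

658.9 g/s

CH3OH in J: m_A = 1264×0.558 + (1−0.098)·(1−0.582)·m_A, so m_A = 705.31/0.6230 = 1132.2 g/s.
Product M = 0.582×1132.2 = 658.93 g/s.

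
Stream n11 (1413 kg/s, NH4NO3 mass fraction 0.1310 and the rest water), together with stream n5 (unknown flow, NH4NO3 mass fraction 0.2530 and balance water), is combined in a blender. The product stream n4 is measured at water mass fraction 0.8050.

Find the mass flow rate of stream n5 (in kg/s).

Let n5 be the unknown flow. Total out = 1413 + n5.
water balance: 1227.9 + 0.747·n5 = 0.805·(1413 + n5)
(0.747 − 0.805)·n5 = 0.805×1413 − 1227.9 = -90.432
n5 = -90.432 / -0.058 = 1559.2 kg/s

1559 kg/s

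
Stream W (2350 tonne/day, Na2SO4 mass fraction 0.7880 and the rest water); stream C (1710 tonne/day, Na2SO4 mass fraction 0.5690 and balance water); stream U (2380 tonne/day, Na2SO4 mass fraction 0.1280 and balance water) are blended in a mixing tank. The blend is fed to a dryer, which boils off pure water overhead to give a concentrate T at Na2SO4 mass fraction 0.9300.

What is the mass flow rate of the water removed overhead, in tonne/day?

Na2SO4 entering = 2350×0.788 + 1710×0.569 + 2380×0.128 = 3129.4 tonne/day.
All Na2SO4 reports to T, so T = 3129.4/0.930 = 3365 tonne/day.
Total feed = 6440 tonne/day; overhead = 6440 − 3365 = 3075 tonne/day.

3075 tonne/day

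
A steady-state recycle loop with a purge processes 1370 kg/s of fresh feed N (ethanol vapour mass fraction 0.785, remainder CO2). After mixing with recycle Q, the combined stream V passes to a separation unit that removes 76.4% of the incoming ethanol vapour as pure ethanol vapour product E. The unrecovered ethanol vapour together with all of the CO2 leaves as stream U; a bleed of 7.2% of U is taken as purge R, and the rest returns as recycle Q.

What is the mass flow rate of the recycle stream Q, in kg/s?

CO2 enters only via N and leaves only via the purge: 1370×0.215 = 0.072×(CO2 in U), and the separation unit passes all CO2, so CO2 in V = CO2 in U = 4091 kg/s.
ethanol vapour in V: m_A = 1370×0.785 + (1−0.072)·(1−0.764)·m_A, so m_A = 1075.5/0.7810 = 1377 kg/s.
U = (1−0.764)×1377 + 4091 = 4416 kg/s.
Recycle Q = (1−0.072)×4416 = 4098 kg/s.

4098 kg/s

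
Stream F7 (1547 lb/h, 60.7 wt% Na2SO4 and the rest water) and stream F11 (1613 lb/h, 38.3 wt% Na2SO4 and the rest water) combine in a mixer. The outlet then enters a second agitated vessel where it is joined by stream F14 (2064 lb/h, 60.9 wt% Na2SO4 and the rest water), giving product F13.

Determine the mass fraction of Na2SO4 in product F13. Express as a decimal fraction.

0.539

Overall, product flow = 5224 lb/h.
Na2SO4 in = 1547×0.607 + 1613×0.383 + 2064×0.609 = 2813.8 lb/h.
Na2SO4 fraction in F13 = 0.539.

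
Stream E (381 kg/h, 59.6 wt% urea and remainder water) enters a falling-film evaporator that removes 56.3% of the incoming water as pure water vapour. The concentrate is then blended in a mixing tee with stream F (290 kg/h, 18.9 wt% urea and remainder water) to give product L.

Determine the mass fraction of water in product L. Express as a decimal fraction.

Vapour removed = 0.563×0.404×381 = 86.659 kg/h; concentrate = 294.34 kg/h.
water reaching the mixer = 67.265 (from concentrate) + 290×0.811 = 302.45 kg/h.
Product flow = 294.34 + 290 = 584.34 kg/h; water fraction = 0.518.

0.518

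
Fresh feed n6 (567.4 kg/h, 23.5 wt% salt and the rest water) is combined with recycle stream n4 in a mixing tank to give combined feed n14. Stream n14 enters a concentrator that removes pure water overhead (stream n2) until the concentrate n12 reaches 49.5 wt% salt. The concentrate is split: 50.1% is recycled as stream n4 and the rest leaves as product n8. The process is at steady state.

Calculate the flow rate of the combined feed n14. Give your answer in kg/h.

837.9 kg/h

Overall salt balance (none leaves overhead): salt in fresh feed = salt in product, i.e. 567.4×0.235 = (1−0.501)·n12·0.495.
n12 = 133.34/(0.495×0.499) = 539.82 kg/h.
Recycle n4 = 0.501×539.82 = 270.45 kg/h.
Combined feed n14 = 567.4 + 270.45 = 837.85 kg/h.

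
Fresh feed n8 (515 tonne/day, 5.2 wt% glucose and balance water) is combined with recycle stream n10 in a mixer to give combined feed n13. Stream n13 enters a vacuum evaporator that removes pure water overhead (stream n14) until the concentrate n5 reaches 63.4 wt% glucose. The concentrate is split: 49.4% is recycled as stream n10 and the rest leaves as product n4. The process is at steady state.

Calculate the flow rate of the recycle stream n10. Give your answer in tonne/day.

41.24 tonne/day

Overall glucose balance (none leaves overhead): glucose in fresh feed = glucose in product, i.e. 515×0.052 = (1−0.494)·n5·0.634.
n5 = 26.78/(0.634×0.506) = 83.478 tonne/day.
Recycle n10 = 0.494×83.478 = 41.238 tonne/day.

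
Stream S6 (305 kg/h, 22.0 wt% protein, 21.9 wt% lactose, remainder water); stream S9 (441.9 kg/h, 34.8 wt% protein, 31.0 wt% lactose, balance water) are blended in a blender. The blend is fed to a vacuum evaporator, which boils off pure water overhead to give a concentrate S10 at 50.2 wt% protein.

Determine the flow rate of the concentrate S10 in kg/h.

protein entering = 305×0.220 + 441.9×0.348 = 220.88 kg/h.
All protein reports to S10, so S10 = 220.88/0.502 = 440 kg/h.

440 kg/h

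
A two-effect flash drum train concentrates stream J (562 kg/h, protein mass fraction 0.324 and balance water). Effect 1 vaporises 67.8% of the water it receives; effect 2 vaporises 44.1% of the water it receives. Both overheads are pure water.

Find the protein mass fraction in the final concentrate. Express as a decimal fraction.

0.727

water in feed = 562×0.676 = 379.91 kg/h.
After stage 1: water left = (1−0.678)×379.91 = 122.33; stream total = 304.42 kg/h.
After stage 2: water left = (1−0.441)×122.33 = 68.383; final concentrate = 250.47 kg/h.
protein fraction = 182.09/250.47 = 0.727.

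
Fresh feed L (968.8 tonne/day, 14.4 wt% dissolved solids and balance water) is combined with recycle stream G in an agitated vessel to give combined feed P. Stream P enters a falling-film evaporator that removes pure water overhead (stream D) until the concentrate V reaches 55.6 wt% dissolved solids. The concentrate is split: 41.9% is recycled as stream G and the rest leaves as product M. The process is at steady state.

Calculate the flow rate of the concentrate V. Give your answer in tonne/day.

431.9 tonne/day

Overall dissolved solids balance (none leaves overhead): dissolved solids in fresh feed = dissolved solids in product, i.e. 968.8×0.144 = (1−0.419)·V·0.556.
V = 139.51/(0.556×0.581) = 431.86 tonne/day.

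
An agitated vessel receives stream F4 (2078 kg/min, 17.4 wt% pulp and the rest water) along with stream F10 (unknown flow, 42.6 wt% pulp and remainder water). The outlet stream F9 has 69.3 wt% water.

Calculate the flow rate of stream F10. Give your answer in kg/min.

2322 kg/min

Let F10 be the unknown flow. Total out = 2078 + F10.
water balance: 1716.4 + 0.574·F10 = 0.693·(2078 + F10)
(0.574 − 0.693)·F10 = 0.693×2078 − 1716.4 = -276.37
F10 = -276.37 / -0.119 = 2322.5 kg/min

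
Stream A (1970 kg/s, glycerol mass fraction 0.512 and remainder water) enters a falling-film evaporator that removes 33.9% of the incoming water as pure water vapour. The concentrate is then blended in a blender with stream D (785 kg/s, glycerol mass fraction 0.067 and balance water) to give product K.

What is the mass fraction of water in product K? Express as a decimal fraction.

0.563

Vapour removed = 0.339×0.488×1970 = 325.9 kg/s; concentrate = 1644.1 kg/s.
water reaching the mixer = 635.46 (from concentrate) + 785×0.933 = 1367.9 kg/s.
Product flow = 1644.1 + 785 = 2429.1 kg/s; water fraction = 0.563.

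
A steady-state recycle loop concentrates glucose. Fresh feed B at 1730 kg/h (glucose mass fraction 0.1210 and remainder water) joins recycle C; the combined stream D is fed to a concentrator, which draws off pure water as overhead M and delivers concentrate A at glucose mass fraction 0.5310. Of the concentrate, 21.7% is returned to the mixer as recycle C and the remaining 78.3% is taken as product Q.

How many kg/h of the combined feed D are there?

Overall glucose balance (none leaves overhead): glucose in fresh feed = glucose in product, i.e. 1730×0.121 = (1−0.217)·A·0.531.
A = 209.33/(0.531×0.783) = 503.47 kg/h.
Recycle C = 0.217×503.47 = 109.25 kg/h.
Combined feed D = 1730 + 109.25 = 1839.3 kg/h.

1839 kg/h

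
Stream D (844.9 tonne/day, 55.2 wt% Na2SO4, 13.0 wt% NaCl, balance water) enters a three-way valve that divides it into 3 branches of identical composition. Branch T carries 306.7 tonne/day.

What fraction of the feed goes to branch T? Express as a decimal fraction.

Fraction to T = 306.7/844.9 = 0.3630.

0.363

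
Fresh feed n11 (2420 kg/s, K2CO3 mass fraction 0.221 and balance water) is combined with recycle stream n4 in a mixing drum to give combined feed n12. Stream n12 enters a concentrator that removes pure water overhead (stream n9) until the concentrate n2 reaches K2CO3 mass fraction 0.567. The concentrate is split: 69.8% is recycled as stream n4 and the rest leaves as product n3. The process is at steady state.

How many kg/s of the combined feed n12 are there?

Overall K2CO3 balance (none leaves overhead): K2CO3 in fresh feed = K2CO3 in product, i.e. 2420×0.221 = (1−0.698)·n2·0.567.
n2 = 534.82/(0.567×0.302) = 3123.3 kg/s.
Recycle n4 = 0.698×3123.3 = 2180.1 kg/s.
Combined feed n12 = 2420 + 2180.1 = 4600.1 kg/s.

4600 kg/s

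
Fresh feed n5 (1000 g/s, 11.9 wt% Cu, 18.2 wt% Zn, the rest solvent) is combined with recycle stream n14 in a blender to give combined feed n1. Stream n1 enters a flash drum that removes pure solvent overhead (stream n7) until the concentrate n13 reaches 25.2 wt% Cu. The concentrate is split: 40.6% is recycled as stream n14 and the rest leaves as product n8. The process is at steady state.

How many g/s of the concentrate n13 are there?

795 g/s

Overall Cu balance (none leaves overhead): Cu in fresh feed = Cu in product, i.e. 1000×0.119 = (1−0.406)·n13·0.252.
n13 = 119/(0.252×0.594) = 794.99 g/s.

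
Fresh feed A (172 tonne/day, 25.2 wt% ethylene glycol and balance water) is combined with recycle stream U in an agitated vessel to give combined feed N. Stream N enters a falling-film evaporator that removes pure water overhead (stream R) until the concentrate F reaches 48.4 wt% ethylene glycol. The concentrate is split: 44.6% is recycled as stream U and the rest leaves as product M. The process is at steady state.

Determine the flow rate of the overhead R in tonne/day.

Overall ethylene glycol balance (none leaves overhead): ethylene glycol in fresh feed = ethylene glycol in product, i.e. 172×0.252 = (1−0.446)·F·0.484.
F = 43.344/(0.484×0.554) = 161.65 tonne/day.
Recycle U = 0.446×161.65 = 72.096 tonne/day.
Combined feed N = 172 + 72.096 = 244.1 tonne/day.
Overhead R = N − F = 244.1 − 161.65 = 82.446 tonne/day.

82.45 tonne/day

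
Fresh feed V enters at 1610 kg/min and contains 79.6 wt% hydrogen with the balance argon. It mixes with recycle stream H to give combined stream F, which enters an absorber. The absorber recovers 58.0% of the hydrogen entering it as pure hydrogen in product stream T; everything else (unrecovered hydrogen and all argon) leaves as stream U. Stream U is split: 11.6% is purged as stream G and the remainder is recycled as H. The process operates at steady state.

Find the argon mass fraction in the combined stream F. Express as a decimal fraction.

0.5814

argon enters only via V and leaves only via the purge: 1610×0.204 = 0.116×(argon in U), and the absorber passes all argon, so argon in F = argon in U = 2831.4 kg/min.
hydrogen in F: m_A = 1610×0.796 + (1−0.116)·(1−0.580)·m_A, so m_A = 1281.6/0.6287 = 2038.4 kg/min.
F = 2038.4 + 2831.4 = 4869.7 kg/min.
argon fraction in F = 2831.4/4869.7 = 0.5814.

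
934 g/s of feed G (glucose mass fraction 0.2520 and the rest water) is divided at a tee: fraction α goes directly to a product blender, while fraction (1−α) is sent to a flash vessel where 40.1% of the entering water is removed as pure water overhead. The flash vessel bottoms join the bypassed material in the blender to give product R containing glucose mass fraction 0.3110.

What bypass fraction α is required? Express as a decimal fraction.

All 934×0.252 = 235.37 g/s of glucose reaches R, so R = 235.37/0.311 = 756.81 g/s and vapour = 177.19 g/s.
The evaporator receives (1−α)·934 of feed at 0.748 water and removes 0.401 of that water:
0.401×0.748×(1−α)×934 = 177.19
(1−α) = 177.19/280.15 = 0.6325;  α = 0.3675.

0.368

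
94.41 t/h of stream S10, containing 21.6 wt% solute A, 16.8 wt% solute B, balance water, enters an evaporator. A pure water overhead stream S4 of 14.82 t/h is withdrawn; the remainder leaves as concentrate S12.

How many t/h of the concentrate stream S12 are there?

79.59 t/h

Concentrate = 94.41 − 14.82 = 79.59 t/h.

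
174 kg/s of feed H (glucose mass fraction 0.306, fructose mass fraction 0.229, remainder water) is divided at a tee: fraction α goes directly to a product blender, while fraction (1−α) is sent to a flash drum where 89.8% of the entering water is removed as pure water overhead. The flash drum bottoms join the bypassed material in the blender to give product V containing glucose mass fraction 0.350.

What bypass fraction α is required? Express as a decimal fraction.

0.699

All 174×0.306 = 53.244 kg/s of glucose reaches V, so V = 53.244/0.350 = 152.13 kg/s and vapour = 21.874 kg/s.
The evaporator receives (1−α)·174 of feed at 0.465 water and removes 0.898 of that water:
0.898×0.465×(1−α)×174 = 21.874
(1−α) = 21.874/72.657 = 0.3011;  α = 0.6989.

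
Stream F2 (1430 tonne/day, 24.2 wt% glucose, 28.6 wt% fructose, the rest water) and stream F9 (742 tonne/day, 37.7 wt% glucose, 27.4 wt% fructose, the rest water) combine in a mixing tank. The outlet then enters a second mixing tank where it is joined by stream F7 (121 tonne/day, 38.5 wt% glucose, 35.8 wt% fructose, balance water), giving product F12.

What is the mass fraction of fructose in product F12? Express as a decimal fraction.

Overall, product flow = 2293 tonne/day.
fructose in = 1430×0.286 + 742×0.274 + 121×0.358 = 655.61 tonne/day.
fructose fraction in F12 = 0.286.

0.286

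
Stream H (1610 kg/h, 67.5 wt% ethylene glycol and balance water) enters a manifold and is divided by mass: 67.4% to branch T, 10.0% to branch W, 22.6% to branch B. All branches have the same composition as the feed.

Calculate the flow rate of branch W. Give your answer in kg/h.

Branch W flow = 0.100×1610 = 161 kg/h.

161 kg/h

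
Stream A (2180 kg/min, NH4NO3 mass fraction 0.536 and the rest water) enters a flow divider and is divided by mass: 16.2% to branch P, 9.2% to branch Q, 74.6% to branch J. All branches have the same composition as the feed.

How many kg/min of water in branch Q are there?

Branch Q total = 0.092×2180 = 200.56 kg/min.
water in Q = 0.464×200.56 = 93.06 kg/min.

93.06 kg/min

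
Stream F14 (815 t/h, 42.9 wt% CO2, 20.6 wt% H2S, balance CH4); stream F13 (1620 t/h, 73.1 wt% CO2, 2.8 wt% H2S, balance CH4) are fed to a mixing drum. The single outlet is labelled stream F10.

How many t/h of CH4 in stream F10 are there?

687.9 t/h

CH4 out = CH4 in = 815×0.365 + 1620×0.241 = 687.89 t/h.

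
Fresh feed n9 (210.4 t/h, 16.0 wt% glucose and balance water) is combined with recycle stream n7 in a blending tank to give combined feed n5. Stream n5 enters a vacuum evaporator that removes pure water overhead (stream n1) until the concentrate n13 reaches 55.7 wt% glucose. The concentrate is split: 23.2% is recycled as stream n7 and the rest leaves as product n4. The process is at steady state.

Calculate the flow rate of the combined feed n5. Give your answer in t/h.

Overall glucose balance (none leaves overhead): glucose in fresh feed = glucose in product, i.e. 210.4×0.160 = (1−0.232)·n13·0.557.
n13 = 33.664/(0.557×0.768) = 78.695 t/h.
Recycle n7 = 0.232×78.695 = 18.257 t/h.
Combined feed n5 = 210.4 + 18.257 = 228.66 t/h.

228.7 t/h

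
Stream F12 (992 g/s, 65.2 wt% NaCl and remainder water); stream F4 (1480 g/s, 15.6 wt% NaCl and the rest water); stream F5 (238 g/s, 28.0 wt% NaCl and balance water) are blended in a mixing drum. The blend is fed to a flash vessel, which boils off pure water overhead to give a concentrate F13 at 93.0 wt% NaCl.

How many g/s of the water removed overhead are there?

1695 g/s

NaCl entering = 992×0.652 + 1480×0.156 + 238×0.280 = 944.3 g/s.
All NaCl reports to F13, so F13 = 944.3/0.930 = 1015.4 g/s.
Total feed = 2710 g/s; overhead = 2710 − 1015.4 = 1694.6 g/s.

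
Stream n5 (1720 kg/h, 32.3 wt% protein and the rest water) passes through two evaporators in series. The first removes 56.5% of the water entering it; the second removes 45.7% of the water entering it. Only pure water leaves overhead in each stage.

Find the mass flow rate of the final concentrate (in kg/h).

830.6 kg/h

water in feed = 1720×0.677 = 1164.4 kg/h.
After stage 1: water left = (1−0.565)×1164.4 = 506.53; stream total = 1062.1 kg/h.
After stage 2: water left = (1−0.457)×506.53 = 275.05; final concentrate = 830.61 kg/h.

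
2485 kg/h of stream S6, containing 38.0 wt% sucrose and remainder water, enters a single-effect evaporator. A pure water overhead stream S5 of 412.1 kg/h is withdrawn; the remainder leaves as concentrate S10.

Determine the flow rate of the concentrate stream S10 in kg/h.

2073 kg/h

Concentrate = 2485 − 412.1 = 2072.9 kg/h.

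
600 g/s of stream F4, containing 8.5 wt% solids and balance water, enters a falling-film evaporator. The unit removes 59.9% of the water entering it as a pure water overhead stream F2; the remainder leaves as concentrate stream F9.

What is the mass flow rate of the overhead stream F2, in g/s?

water entering = 600×0.915 = 549 g/s; overhead removed = 0.599×549 = 328.85 g/s.

328.9 g/s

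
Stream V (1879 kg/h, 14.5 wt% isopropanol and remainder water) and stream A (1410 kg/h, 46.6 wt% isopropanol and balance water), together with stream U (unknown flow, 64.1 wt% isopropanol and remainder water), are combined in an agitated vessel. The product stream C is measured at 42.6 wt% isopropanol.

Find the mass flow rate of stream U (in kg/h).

2193 kg/h

Let U be the unknown flow. Total out = 3289 + U.
isopropanol balance: 929.52 + 0.641·U = 0.426·(3289 + U)
(0.641 − 0.426)·U = 0.426×3289 − 929.52 = 471.6
U = 471.6 / 0.215 = 2193.5 kg/h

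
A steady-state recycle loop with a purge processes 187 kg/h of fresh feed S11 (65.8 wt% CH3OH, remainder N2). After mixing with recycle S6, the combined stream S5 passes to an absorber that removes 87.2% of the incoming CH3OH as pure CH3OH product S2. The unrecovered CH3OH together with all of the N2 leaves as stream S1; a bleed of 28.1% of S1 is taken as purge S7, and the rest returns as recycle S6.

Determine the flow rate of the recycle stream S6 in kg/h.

N2 enters only via S11 and leaves only via the purge: 187×0.342 = 0.281×(N2 in S1), and the absorber passes all N2, so N2 in S5 = N2 in S1 = 227.59 kg/h.
CH3OH in S5: m_A = 187×0.658 + (1−0.281)·(1−0.872)·m_A, so m_A = 123.05/0.9080 = 135.52 kg/h.
S1 = (1−0.872)×135.52 + 227.59 = 244.94 kg/h.
Recycle S6 = (1−0.281)×244.94 = 176.11 kg/h.

176.1 kg/h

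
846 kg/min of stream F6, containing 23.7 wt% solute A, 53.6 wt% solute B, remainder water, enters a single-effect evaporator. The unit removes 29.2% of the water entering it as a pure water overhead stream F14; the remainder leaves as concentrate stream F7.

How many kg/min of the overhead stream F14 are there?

56.08 kg/min

water entering = 846×0.227 = 192.04 kg/min; overhead removed = 0.292×192.04 = 56.076 kg/min.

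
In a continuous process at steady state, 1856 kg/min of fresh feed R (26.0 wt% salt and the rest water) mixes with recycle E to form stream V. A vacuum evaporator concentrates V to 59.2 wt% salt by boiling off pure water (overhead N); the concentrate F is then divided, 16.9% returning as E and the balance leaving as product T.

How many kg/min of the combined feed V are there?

2022 kg/min

Overall salt balance (none leaves overhead): salt in fresh feed = salt in product, i.e. 1856×0.260 = (1−0.169)·F·0.592.
F = 482.56/(0.592×0.831) = 980.91 kg/min.
Recycle E = 0.169×980.91 = 165.77 kg/min.
Combined feed V = 1856 + 165.77 = 2021.8 kg/min.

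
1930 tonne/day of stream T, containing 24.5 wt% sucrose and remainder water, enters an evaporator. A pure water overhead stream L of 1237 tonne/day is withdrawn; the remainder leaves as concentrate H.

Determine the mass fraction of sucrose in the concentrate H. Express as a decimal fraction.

0.682

sucrose is not removed: 1930×0.245 = 472.85 tonne/day of sucrose enters H.
Concentrate = 1930 − 1237 = 693 tonne/day.
Mass fraction = 472.85/693 = 0.682.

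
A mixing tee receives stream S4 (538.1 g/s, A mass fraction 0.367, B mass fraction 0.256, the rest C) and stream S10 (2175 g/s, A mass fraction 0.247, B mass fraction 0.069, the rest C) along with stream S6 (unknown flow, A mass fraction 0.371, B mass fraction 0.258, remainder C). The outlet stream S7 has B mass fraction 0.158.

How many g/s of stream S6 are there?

1408 g/s

Let S6 be the unknown flow. Total out = 2713.1 + S6.
B balance: 287.83 + 0.258·S6 = 0.158·(2713.1 + S6)
(0.258 − 0.158)·S6 = 0.158×2713.1 − 287.83 = 140.84
S6 = 140.84 / 0.100 = 1408.4 g/s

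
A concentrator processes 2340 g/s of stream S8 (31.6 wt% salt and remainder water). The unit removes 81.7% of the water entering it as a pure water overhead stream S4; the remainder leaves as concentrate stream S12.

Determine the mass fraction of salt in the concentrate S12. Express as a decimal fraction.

0.716

salt is not removed: 2340×0.316 = 739.44 g/s of salt enters S12.
water entering = 2340×0.684 = 1600.6 g/s; overhead removed = 0.817×1600.6 = 1307.7 g/s.
Concentrate = 2340 − 1307.7 = 1032.3 g/s.
Mass fraction = 739.44/1032.3 = 0.716.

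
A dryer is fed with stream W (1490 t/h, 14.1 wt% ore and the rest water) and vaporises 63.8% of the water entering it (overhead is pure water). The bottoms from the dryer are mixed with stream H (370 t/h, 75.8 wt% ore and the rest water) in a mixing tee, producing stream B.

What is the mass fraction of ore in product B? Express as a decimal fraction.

0.470

Vapour removed = 0.638×0.859×1490 = 816.58 t/h; concentrate = 673.42 t/h.
ore reaching the mixer = 210.09 (from concentrate) + 370×0.758 = 490.55 t/h.
Product flow = 673.42 + 370 = 1043.4 t/h; ore fraction = 0.470.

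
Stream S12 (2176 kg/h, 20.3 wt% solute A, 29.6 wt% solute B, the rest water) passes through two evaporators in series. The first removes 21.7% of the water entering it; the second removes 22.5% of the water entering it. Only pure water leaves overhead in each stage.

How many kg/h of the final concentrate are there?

water in feed = 2176×0.501 = 1090.2 kg/h.
After stage 1: water left = (1−0.217)×1090.2 = 853.61; stream total = 1939.4 kg/h.
After stage 2: water left = (1−0.225)×853.61 = 661.55; final concentrate = 1747.4 kg/h.

1747 kg/h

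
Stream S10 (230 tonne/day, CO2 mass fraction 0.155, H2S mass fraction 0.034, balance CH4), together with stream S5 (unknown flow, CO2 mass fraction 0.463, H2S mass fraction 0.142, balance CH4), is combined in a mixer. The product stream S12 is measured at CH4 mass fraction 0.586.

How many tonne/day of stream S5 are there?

270.9 tonne/day

Let S5 be the unknown flow. Total out = 230 + S5.
CH4 balance: 186.53 + 0.395·S5 = 0.586·(230 + S5)
(0.395 − 0.586)·S5 = 0.586×230 − 186.53 = -51.75
S5 = -51.75 / -0.191 = 270.94 tonne/day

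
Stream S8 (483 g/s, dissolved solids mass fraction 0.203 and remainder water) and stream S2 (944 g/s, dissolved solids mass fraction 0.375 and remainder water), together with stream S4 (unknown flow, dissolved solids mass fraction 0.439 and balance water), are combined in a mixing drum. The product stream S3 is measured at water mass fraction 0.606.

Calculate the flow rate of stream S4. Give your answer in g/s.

Let S4 be the unknown flow. Total out = 1427 + S4.
water balance: 974.95 + 0.561·S4 = 0.606·(1427 + S4)
(0.561 − 0.606)·S4 = 0.606×1427 − 974.95 = -110.19
S4 = -110.19 / -0.045 = 2448.6 g/s

2449 g/s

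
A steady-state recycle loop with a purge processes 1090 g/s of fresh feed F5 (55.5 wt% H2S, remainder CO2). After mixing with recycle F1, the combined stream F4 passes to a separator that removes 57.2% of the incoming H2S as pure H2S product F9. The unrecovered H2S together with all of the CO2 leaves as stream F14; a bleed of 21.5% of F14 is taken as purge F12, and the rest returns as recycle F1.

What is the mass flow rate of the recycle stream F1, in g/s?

2077 g/s

CO2 enters only via F5 and leaves only via the purge: 1090×0.445 = 0.215×(CO2 in F14), and the separator passes all CO2, so CO2 in F4 = CO2 in F14 = 2256 g/s.
H2S in F4: m_A = 1090×0.555 + (1−0.215)·(1−0.572)·m_A, so m_A = 604.95/0.6640 = 911.04 g/s.
F14 = (1−0.572)×911.04 + 2256 = 2646 g/s.
Recycle F1 = (1−0.215)×2646 = 2077.1 g/s.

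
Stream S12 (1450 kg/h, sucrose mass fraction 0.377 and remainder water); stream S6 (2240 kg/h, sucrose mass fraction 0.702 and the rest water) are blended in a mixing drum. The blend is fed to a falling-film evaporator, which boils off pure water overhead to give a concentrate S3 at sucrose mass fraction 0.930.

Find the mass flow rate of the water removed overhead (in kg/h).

1411 kg/h

sucrose entering = 1450×0.377 + 2240×0.702 = 2119.1 kg/h.
All sucrose reports to S3, so S3 = 2119.1/0.930 = 2278.6 kg/h.
Total feed = 3690 kg/h; overhead = 3690 − 2278.6 = 1411.4 kg/h.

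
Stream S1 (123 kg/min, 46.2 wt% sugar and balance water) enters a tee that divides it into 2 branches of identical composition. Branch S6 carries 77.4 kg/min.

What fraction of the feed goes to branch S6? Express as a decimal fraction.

0.629

Fraction to S6 = 77.4/123 = 0.6293.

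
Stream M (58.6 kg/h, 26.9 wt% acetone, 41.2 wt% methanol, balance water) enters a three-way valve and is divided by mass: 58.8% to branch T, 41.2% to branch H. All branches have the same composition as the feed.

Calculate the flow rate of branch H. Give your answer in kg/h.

Branch H flow = 0.412×58.6 = 24.143 kg/h.

24.14 kg/h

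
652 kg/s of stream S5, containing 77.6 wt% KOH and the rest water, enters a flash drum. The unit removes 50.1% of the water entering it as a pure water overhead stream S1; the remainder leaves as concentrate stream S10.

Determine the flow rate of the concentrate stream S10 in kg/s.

water entering = 652×0.224 = 146.05 kg/s; overhead removed = 0.501×146.05 = 73.17 kg/s.
Concentrate = 652 − 73.17 = 578.83 kg/s.

578.8 kg/s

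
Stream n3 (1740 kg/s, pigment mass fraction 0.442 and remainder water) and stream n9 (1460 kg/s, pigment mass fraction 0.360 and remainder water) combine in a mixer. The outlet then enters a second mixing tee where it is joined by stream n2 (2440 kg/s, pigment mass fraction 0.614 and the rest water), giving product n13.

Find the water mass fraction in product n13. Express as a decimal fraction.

0.505

Overall, product flow = 5640 kg/s.
water in = 1740×0.558 + 1460×0.640 + 2440×0.386 = 2847.2 kg/s.
water fraction in n13 = 0.505.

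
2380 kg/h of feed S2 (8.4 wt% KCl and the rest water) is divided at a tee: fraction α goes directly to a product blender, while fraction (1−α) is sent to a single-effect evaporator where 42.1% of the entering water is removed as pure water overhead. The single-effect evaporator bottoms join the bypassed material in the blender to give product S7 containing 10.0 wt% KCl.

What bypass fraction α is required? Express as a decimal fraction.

0.585

All 2380×0.084 = 199.92 kg/h of KCl reaches S7, so S7 = 199.92/0.100 = 1999.2 kg/h and vapour = 380.8 kg/h.
The evaporator receives (1−α)·2380 of feed at 0.916 water and removes 0.421 of that water:
0.421×0.916×(1−α)×2380 = 380.8
(1−α) = 380.8/917.81 = 0.4149;  α = 0.5851.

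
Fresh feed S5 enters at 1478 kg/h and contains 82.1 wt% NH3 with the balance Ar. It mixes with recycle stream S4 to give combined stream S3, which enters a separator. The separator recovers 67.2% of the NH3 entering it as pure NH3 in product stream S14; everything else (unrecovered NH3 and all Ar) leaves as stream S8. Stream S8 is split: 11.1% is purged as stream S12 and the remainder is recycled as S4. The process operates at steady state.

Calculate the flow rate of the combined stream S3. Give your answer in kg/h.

Ar enters only via S5 and leaves only via the purge: 1478×0.179 = 0.111×(Ar in S8), and the separator passes all Ar, so Ar in S3 = Ar in S8 = 2383.4 kg/h.
NH3 in S3: m_A = 1478×0.821 + (1−0.111)·(1−0.672)·m_A, so m_A = 1213.4/0.7084 = 1712.9 kg/h.
S3 = 1712.9 + 2383.4 = 4096.3 kg/h.

4096 kg/h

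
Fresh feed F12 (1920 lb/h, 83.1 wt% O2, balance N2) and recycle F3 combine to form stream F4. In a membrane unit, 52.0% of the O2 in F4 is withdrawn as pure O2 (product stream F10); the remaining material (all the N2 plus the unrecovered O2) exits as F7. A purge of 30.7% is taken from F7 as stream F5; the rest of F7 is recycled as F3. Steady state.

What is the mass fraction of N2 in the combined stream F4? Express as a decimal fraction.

0.307

N2 enters only via F12 and leaves only via the purge: 1920×0.169 = 0.307×(N2 in F7), and the membrane unit passes all N2, so N2 in F4 = N2 in F7 = 1056.9 lb/h.
O2 in F4: m_A = 1920×0.831 + (1−0.307)·(1−0.520)·m_A, so m_A = 1595.5/0.6674 = 2390.8 lb/h.
F4 = 2390.8 + 1056.9 = 3447.7 lb/h.
N2 fraction in F4 = 1056.9/3447.7 = 0.307.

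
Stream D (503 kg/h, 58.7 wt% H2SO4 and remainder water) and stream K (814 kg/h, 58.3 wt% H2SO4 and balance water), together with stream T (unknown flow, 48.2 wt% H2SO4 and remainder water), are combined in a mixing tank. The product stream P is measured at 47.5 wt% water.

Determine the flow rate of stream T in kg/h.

Let T be the unknown flow. Total out = 1317 + T.
water balance: 547.18 + 0.518·T = 0.475·(1317 + T)
(0.518 − 0.475)·T = 0.475×1317 − 547.18 = 78.398
T = 78.398 / 0.043 = 1823.2 kg/h

1823 kg/h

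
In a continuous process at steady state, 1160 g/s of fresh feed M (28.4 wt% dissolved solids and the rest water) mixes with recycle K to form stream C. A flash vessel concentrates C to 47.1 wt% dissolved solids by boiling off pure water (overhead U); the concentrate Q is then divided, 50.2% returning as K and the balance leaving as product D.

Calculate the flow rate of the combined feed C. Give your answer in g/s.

1865 g/s

Overall dissolved solids balance (none leaves overhead): dissolved solids in fresh feed = dissolved solids in product, i.e. 1160×0.284 = (1−0.502)·Q·0.471.
Q = 329.44/(0.471×0.498) = 1404.5 g/s.
Recycle K = 0.502×1404.5 = 705.07 g/s.
Combined feed C = 1160 + 705.07 = 1865.1 g/s.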